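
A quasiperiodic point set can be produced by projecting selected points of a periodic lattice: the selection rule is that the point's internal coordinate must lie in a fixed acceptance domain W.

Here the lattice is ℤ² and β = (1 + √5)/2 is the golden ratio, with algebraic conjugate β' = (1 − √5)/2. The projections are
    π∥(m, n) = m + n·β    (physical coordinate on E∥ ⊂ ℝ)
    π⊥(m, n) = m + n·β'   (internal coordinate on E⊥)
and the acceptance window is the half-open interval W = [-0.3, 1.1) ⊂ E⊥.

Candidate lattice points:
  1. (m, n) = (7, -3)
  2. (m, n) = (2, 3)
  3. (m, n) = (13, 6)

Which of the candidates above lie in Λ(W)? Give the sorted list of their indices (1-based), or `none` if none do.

2

Compute β' = (1−√5)/2 = -0.618034, so π⊥(m,n) = m -0.618034·n.
#1 (7,-3): internal coord 7 + (-3)·β' = +8.854102; +8.854102 ∉ [-0.3, 1.1) → out
#2 (2,3): internal coord 2 + (3)·β' = +0.145898; +0.145898 ∈ [-0.3, 1.1) → IN Λ
#3 (13,6): internal coord 13 + (6)·β' = +9.291796; +9.291796 ∉ [-0.3, 1.1) → out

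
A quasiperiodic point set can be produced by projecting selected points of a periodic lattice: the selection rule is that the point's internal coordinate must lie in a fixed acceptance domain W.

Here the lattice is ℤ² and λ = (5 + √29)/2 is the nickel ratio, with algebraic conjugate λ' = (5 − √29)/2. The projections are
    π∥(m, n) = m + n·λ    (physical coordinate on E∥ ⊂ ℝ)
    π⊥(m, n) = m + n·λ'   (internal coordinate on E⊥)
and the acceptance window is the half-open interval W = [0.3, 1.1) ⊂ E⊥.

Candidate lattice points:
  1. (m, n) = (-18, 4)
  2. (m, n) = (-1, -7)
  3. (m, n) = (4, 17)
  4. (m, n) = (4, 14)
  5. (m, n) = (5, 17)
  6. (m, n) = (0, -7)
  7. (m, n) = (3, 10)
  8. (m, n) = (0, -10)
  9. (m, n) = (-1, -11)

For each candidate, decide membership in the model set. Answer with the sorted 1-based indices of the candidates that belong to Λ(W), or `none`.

Compute λ' = (5−√29)/2 = -0.192582, so π⊥(m,n) = m -0.192582·n.
#1 (-18,4): internal coord -18 + (4)·λ' = -18.770330; -18.770330 ∉ [0.3, 1.1) → out
#2 (-1,-7): internal coord -1 + (-7)·λ' = +0.348077; +0.348077 ∈ [0.3, 1.1) → IN Λ
#3 (4,17): internal coord 4 + (17)·λ' = +0.726099; +0.726099 ∈ [0.3, 1.1) → IN Λ
#4 (4,14): internal coord 4 + (14)·λ' = +1.303846; +1.303846 ∉ [0.3, 1.1) → out
#5 (5,17): internal coord 5 + (17)·λ' = +1.726099; +1.726099 ∉ [0.3, 1.1) → out
#6 (0,-7): internal coord 0 + (-7)·λ' = +1.348077; +1.348077 ∉ [0.3, 1.1) → out
#7 (3,10): internal coord 3 + (10)·λ' = +1.074176; +1.074176 ∈ [0.3, 1.1) → IN Λ
#8 (0,-10): internal coord 0 + (-10)·λ' = +1.925824; +1.925824 ∉ [0.3, 1.1) → out
#9 (-1,-11): internal coord -1 + (-11)·λ' = +1.118406; +1.118406 ∉ [0.3, 1.1) → out

2, 3, 7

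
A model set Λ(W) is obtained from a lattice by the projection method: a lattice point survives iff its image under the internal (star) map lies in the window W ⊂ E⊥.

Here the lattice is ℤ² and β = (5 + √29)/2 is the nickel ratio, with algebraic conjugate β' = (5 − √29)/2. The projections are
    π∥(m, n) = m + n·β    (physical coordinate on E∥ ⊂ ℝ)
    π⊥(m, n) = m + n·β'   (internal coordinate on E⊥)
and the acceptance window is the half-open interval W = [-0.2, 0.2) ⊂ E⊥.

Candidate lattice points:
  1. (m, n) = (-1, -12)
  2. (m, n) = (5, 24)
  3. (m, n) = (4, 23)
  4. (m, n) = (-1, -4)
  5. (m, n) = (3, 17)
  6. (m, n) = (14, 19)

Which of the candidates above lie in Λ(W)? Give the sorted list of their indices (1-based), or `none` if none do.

none

Compute β' = (5−√29)/2 = -0.1926, so π⊥(m,n) = m -0.1926·n.
#1 (-1,-12): internal coord -1 + (-12)·β' = +1.3110; +1.3110 ∉ [-0.2, 0.2) → out
#2 (5,24): internal coord 5 + (24)·β' = +0.3780; +0.3780 ∉ [-0.2, 0.2) → out
#3 (4,23): internal coord 4 + (23)·β' = -0.4294; -0.4294 ∉ [-0.2, 0.2) → out
#4 (-1,-4): internal coord -1 + (-4)·β' = -0.2297; -0.2297 ∉ [-0.2, 0.2) → out
#5 (3,17): internal coord 3 + (17)·β' = -0.2739; -0.2739 ∉ [-0.2, 0.2) → out
#6 (14,19): internal coord 14 + (19)·β' = +10.3409; +10.3409 ∉ [-0.2, 0.2) → out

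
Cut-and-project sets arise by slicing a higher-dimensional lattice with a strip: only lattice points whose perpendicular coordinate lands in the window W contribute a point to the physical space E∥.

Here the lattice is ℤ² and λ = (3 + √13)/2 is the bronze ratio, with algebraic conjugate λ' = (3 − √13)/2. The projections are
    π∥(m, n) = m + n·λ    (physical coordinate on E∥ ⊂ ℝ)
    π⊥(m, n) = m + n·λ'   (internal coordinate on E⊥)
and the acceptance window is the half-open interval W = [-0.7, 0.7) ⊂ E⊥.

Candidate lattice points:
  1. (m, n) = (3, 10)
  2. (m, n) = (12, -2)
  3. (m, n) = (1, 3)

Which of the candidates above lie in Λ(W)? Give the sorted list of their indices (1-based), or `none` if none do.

1, 3

Compute λ' = (3−√13)/2 = -0.3028, so π⊥(m,n) = m -0.3028·n.
#1 (3,10): internal coord 3 + (10)·λ' = -0.0278; -0.0278 ∈ [-0.7, 0.7) → IN Λ
#2 (12,-2): internal coord 12 + (-2)·λ' = +12.6056; +12.6056 ∉ [-0.7, 0.7) → out
#3 (1,3): internal coord 1 + (3)·λ' = +0.0917; +0.0917 ∈ [-0.7, 0.7) → IN Λ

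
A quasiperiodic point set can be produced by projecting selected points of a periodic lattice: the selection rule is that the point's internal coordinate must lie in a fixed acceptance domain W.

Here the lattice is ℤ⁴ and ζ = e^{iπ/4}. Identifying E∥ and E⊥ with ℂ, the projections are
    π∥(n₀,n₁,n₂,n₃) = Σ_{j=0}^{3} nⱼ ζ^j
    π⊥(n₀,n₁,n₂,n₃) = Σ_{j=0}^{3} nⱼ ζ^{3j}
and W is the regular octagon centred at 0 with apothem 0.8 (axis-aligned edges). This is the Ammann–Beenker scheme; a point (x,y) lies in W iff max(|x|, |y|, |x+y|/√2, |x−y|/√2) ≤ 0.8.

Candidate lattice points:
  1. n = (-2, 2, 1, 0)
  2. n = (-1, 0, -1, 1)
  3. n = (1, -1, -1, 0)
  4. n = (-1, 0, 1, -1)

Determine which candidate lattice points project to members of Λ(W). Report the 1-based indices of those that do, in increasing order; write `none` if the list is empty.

none

π⊥(n) = n₀ + n₁ζ³ + n₂ζ⁶ + n₃ζ⁹ where ζ = e^{iπ/4}.
candidate 1: n = (-2, 2, 1, 0) → π⊥ ≈ (-3.41421, +0.41421); max(|x|,|y|,|x±y|/√2) = 3.41421 > 0.8 ⇒ ∉ W
candidate 2: n = (-1, 0, -1, 1) → π⊥ ≈ (-0.29289, +1.70711); max(|x|,|y|,|x±y|/√2) = 1.70711 > 0.8 ⇒ ∉ W
candidate 3: n = (1, -1, -1, 0) → π⊥ ≈ (+1.70711, +0.29289); max(|x|,|y|,|x±y|/√2) = 1.70711 > 0.8 ⇒ ∉ W
candidate 4: n = (-1, 0, 1, -1) → π⊥ ≈ (-1.70711, -1.70711); max(|x|,|y|,|x±y|/√2) = 2.41421 > 0.8 ⇒ ∉ W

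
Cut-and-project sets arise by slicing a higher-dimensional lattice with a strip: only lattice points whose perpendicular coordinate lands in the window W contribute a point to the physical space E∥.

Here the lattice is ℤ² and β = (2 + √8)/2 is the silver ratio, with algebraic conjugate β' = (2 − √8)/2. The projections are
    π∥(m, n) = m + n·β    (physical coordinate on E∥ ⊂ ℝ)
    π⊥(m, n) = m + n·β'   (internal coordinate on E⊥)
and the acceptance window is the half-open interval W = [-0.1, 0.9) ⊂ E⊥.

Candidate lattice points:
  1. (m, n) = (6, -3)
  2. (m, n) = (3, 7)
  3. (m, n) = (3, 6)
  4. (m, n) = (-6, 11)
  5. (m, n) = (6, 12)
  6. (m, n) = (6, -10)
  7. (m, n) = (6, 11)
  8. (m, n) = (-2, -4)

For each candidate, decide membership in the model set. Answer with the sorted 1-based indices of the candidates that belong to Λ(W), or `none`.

Compute β' = (2−√8)/2 = -0.414214, so π⊥(m,n) = m -0.414214·n.
candidate 1: (m,n)=(6,-3) → π∥ = 6-3·β ≈ -1.242641, π⊥ = 6-3·β' ≈ 7.242641 ∉ [-0.1, 0.9) ⇒ out
candidate 2: (m,n)=(3,7) → π∥ = 3+7·β ≈ 19.899495, π⊥ = 3+7·β' ≈ 0.100505 ∈ [-0.1, 0.9) ⇒ IN Λ
candidate 3: (m,n)=(3,6) → π∥ = 3+6·β ≈ 17.485281, π⊥ = 3+6·β' ≈ 0.514719 ∈ [-0.1, 0.9) ⇒ IN Λ
candidate 4: (m,n)=(-6,11) → π∥ = -6+11·β ≈ 20.556349, π⊥ = -6+11·β' ≈ -10.556349 ∉ [-0.1, 0.9) ⇒ out
candidate 5: (m,n)=(6,12) → π∥ = 6+12·β ≈ 34.970563, π⊥ = 6+12·β' ≈ 1.029437 ∉ [-0.1, 0.9) ⇒ out
candidate 6: (m,n)=(6,-10) → π∥ = 6-10·β ≈ -18.142136, π⊥ = 6-10·β' ≈ 10.142136 ∉ [-0.1, 0.9) ⇒ out
candidate 7: (m,n)=(6,11) → π∥ = 6+11·β ≈ 32.556349, π⊥ = 6+11·β' ≈ 1.443651 ∉ [-0.1, 0.9) ⇒ out
candidate 8: (m,n)=(-2,-4) → π∥ = -2-4·β ≈ -11.656854, π⊥ = -2-4·β' ≈ -0.343146 ∉ [-0.1, 0.9) ⇒ out

2, 3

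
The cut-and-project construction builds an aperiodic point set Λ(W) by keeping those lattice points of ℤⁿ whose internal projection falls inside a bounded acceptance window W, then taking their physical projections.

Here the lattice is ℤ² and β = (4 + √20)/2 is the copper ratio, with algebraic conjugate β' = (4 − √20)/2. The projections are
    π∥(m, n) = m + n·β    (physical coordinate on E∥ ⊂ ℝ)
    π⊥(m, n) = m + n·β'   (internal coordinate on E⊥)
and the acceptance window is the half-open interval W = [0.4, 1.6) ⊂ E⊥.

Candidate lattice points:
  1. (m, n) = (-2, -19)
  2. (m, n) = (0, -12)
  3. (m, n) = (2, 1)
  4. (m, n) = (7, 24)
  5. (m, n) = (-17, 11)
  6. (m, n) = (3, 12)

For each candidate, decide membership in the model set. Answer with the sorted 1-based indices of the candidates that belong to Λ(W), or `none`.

β' = (4−√20)/2 ≈ -0.23607.
#1 (-2,-19): internal coord -2 + (-19)·β' = +2.48529; +2.48529 ∉ [0.4, 1.6) → out
#2 (0,-12): internal coord 0 + (-12)·β' = +2.83282; +2.83282 ∉ [0.4, 1.6) → out
#3 (2,1): internal coord 2 + (1)·β' = +1.76393; +1.76393 ∉ [0.4, 1.6) → out
#4 (7,24): internal coord 7 + (24)·β' = +1.33437; +1.33437 ∈ [0.4, 1.6) → IN Λ
#5 (-17,11): internal coord -17 + (11)·β' = -19.59675; -19.59675 ∉ [0.4, 1.6) → out
#6 (3,12): internal coord 3 + (12)·β' = +0.16718; +0.16718 ∉ [0.4, 1.6) → out

4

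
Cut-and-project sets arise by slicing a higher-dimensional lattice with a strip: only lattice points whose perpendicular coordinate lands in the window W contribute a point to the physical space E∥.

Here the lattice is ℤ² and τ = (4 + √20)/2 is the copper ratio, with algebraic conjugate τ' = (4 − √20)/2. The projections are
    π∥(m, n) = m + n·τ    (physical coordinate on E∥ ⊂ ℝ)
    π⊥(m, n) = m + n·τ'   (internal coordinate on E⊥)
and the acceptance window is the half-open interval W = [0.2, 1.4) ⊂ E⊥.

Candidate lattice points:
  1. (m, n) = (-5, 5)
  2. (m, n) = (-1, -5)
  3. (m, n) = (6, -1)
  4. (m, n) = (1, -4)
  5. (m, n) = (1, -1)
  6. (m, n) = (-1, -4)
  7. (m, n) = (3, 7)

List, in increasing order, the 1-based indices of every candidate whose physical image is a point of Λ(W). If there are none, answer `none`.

5, 7

τ' = (4−√20)/2 ≈ -0.23607.
#1 (-5,5): internal coord -5 + (5)·τ' = -6.18034; -6.18034 ∉ [0.2, 1.4) → out
#2 (-1,-5): internal coord -1 + (-5)·τ' = +0.18034; +0.18034 ∉ [0.2, 1.4) → out
#3 (6,-1): internal coord 6 + (-1)·τ' = +6.23607; +6.23607 ∉ [0.2, 1.4) → out
#4 (1,-4): internal coord 1 + (-4)·τ' = +1.94427; +1.94427 ∉ [0.2, 1.4) → out
#5 (1,-1): internal coord 1 + (-1)·τ' = +1.23607; +1.23607 ∈ [0.2, 1.4) → IN Λ
#6 (-1,-4): internal coord -1 + (-4)·τ' = -0.05573; -0.05573 ∉ [0.2, 1.4) → out
#7 (3,7): internal coord 3 + (7)·τ' = +1.34752; +1.34752 ∈ [0.2, 1.4) → IN Λ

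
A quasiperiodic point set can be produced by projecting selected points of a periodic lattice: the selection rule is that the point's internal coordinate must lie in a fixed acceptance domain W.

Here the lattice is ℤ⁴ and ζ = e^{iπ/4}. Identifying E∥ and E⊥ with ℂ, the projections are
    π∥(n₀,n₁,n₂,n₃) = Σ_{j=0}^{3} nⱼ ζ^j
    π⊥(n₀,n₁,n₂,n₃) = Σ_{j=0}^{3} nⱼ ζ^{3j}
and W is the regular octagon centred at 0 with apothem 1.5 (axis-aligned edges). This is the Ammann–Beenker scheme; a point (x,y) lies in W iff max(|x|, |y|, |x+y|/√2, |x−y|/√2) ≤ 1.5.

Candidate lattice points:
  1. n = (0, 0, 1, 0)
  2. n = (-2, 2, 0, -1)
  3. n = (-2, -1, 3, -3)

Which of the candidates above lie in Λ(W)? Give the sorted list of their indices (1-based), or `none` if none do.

1

With ζ = e^{iπ/4} the internal vectors are ζ^0,ζ^3,ζ^6,ζ^9.
#1 (0, 0, 1, 0): internal (0.00000, -1.00000); octagon support 1.00000 vs apothem 1.5 → ∈ W
#2 (-2, 2, 0, -1): internal (-4.12132, 0.70711); octagon support 4.12132 vs apothem 1.5 → ∉ W
#3 (-2, -1, 3, -3): internal (-3.41421, -5.82843); octagon support 6.53553 vs apothem 1.5 → ∉ W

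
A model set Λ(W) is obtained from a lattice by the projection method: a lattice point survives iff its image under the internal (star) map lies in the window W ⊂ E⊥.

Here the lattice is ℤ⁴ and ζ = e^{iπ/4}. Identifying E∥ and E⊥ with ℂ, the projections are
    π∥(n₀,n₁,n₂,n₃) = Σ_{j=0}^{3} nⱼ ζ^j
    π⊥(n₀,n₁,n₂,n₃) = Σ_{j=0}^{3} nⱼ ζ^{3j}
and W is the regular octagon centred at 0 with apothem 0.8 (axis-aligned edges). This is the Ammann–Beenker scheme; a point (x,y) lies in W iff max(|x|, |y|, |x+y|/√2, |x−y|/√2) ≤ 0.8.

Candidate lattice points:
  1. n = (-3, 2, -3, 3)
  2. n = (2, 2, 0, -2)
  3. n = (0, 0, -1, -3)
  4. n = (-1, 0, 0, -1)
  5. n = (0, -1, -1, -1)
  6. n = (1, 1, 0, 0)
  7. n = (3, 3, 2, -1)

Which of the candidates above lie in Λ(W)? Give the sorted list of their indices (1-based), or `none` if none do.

With ζ = e^{iπ/4} the internal vectors are ζ^0,ζ^3,ζ^6,ζ^9.
#1 (-3, 2, -3, 3): internal (-2.292893, 6.535534); octagon support 6.535534 vs apothem 0.8 → ∉ W
#2 (2, 2, 0, -2): internal (-0.828427, 0.000000); octagon support 0.828427 vs apothem 0.8 → ∉ W
#3 (0, 0, -1, -3): internal (-2.121320, -1.121320); octagon support 2.292893 vs apothem 0.8 → ∉ W
#4 (-1, 0, 0, -1): internal (-1.707107, -0.707107); octagon support 1.707107 vs apothem 0.8 → ∉ W
#5 (0, -1, -1, -1): internal (0.000000, -0.414214); octagon support 0.414214 vs apothem 0.8 → ∈ W
#6 (1, 1, 0, 0): internal (0.292893, 0.707107); octagon support 0.707107 vs apothem 0.8 → ∈ W
#7 (3, 3, 2, -1): internal (0.171573, -0.585786); octagon support 0.585786 vs apothem 0.8 → ∈ W

5, 6, 7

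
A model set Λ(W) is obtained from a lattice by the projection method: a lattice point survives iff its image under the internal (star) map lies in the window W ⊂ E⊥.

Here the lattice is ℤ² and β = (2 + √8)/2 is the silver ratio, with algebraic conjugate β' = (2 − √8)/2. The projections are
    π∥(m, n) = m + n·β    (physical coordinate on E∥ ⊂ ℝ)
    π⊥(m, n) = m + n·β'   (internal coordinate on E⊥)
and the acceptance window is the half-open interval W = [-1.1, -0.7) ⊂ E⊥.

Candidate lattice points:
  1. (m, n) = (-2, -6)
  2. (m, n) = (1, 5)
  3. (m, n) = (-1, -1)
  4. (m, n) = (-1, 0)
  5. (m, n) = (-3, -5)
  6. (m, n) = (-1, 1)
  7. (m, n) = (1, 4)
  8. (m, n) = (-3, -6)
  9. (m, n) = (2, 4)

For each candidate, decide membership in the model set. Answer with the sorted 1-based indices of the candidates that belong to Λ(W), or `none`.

2, 4, 5

β' = (2−√8)/2 ≈ -0.4142.
candidate 1: (m,n)=(-2,-6) → π∥ = -2-6·β ≈ -16.4853, π⊥ = -2-6·β' ≈ 0.4853 ∉ [-1.1, -0.7) ⇒ out
candidate 2: (m,n)=(1,5) → π∥ = 1+5·β ≈ 13.0711, π⊥ = 1+5·β' ≈ -1.0711 ∈ [-1.1, -0.7) ⇒ IN Λ
candidate 3: (m,n)=(-1,-1) → π∥ = -1-1·β ≈ -3.4142, π⊥ = -1-1·β' ≈ -0.5858 ∉ [-1.1, -0.7) ⇒ out
candidate 4: (m,n)=(-1,0) → π∥ = -1+0·β ≈ -1.0000, π⊥ = -1+0·β' ≈ -1.0000 ∈ [-1.1, -0.7) ⇒ IN Λ
candidate 5: (m,n)=(-3,-5) → π∥ = -3-5·β ≈ -15.0711, π⊥ = -3-5·β' ≈ -0.9289 ∈ [-1.1, -0.7) ⇒ IN Λ
candidate 6: (m,n)=(-1,1) → π∥ = -1+1·β ≈ 1.4142, π⊥ = -1+1·β' ≈ -1.4142 ∉ [-1.1, -0.7) ⇒ out
candidate 7: (m,n)=(1,4) → π∥ = 1+4·β ≈ 10.6569, π⊥ = 1+4·β' ≈ -0.6569 ∉ [-1.1, -0.7) ⇒ out
candidate 8: (m,n)=(-3,-6) → π∥ = -3-6·β ≈ -17.4853, π⊥ = -3-6·β' ≈ -0.5147 ∉ [-1.1, -0.7) ⇒ out
candidate 9: (m,n)=(2,4) → π∥ = 2+4·β ≈ 11.6569, π⊥ = 2+4·β' ≈ 0.3431 ∉ [-1.1, -0.7) ⇒ out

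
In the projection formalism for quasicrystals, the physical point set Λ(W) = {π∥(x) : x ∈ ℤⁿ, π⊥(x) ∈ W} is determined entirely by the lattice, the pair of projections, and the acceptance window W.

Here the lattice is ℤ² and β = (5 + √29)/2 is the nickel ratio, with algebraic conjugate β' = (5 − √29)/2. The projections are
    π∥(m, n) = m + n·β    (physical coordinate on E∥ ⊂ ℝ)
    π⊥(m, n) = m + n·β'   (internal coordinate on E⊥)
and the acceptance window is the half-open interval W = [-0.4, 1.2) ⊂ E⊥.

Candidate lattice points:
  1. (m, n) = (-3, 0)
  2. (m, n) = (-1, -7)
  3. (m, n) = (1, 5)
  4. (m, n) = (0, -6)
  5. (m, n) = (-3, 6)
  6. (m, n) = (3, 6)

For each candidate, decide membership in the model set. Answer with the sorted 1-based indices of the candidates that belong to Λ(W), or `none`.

β' = (5−√29)/2 ≈ -0.192582.
candidate 1: (m,n)=(-3,0) → π∥ = -3+0·β ≈ -3.000000, π⊥ = -3+0·β' ≈ -3.000000 ∉ [-0.4, 1.2) ⇒ out
candidate 2: (m,n)=(-1,-7) → π∥ = -1-7·β ≈ -37.348077, π⊥ = -1-7·β' ≈ 0.348077 ∈ [-0.4, 1.2) ⇒ IN Λ
candidate 3: (m,n)=(1,5) → π∥ = 1+5·β ≈ 26.962912, π⊥ = 1+5·β' ≈ 0.037088 ∈ [-0.4, 1.2) ⇒ IN Λ
candidate 4: (m,n)=(0,-6) → π∥ = 0-6·β ≈ -31.155494, π⊥ = 0-6·β' ≈ 1.155494 ∈ [-0.4, 1.2) ⇒ IN Λ
candidate 5: (m,n)=(-3,6) → π∥ = -3+6·β ≈ 28.155494, π⊥ = -3+6·β' ≈ -4.155494 ∉ [-0.4, 1.2) ⇒ out
candidate 6: (m,n)=(3,6) → π∥ = 3+6·β ≈ 34.155494, π⊥ = 3+6·β' ≈ 1.844506 ∉ [-0.4, 1.2) ⇒ out

2, 3, 4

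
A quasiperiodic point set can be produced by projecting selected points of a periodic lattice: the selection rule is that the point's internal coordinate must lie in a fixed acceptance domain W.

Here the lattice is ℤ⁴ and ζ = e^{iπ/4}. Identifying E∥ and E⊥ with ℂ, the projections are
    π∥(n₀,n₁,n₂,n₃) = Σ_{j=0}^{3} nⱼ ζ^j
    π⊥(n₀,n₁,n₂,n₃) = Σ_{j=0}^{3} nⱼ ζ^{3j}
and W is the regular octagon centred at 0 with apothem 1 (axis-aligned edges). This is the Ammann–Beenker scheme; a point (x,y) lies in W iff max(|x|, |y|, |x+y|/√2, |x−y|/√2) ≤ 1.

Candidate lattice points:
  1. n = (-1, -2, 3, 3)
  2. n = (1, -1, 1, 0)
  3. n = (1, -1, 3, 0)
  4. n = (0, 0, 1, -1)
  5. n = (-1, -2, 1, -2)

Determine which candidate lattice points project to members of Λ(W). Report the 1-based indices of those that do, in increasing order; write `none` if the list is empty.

none

With ζ = e^{iπ/4} the internal vectors are ζ^0,ζ^3,ζ^6,ζ^9.
#1 (-1, -2, 3, 3): internal (2.53553, -2.29289); octagon support 3.41421 vs apothem 1 → ∉ W
#2 (1, -1, 1, 0): internal (1.70711, -1.70711); octagon support 2.41421 vs apothem 1 → ∉ W
#3 (1, -1, 3, 0): internal (1.70711, -3.70711); octagon support 3.82843 vs apothem 1 → ∉ W
#4 (0, 0, 1, -1): internal (-0.70711, -1.70711); octagon support 1.70711 vs apothem 1 → ∉ W
#5 (-1, -2, 1, -2): internal (-1.00000, -3.82843); octagon support 3.82843 vs apothem 1 → ∉ W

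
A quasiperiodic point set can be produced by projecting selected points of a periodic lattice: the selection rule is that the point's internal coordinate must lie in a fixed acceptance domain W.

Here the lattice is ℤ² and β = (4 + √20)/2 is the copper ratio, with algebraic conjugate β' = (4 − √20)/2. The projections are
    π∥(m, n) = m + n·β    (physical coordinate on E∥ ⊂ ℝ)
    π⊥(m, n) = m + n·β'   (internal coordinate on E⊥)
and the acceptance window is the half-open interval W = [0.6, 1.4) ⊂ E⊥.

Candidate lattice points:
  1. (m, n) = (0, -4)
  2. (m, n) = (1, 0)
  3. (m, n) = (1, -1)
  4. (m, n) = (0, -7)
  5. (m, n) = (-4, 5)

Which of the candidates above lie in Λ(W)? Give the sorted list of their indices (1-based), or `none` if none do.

β' = (4−√20)/2 ≈ -0.2361.
candidate 1: (m,n)=(0,-4) → π∥ = 0-4·β ≈ -16.9443, π⊥ = 0-4·β' ≈ 0.9443 ∈ [0.6, 1.4) ⇒ IN Λ
candidate 2: (m,n)=(1,0) → π∥ = 1+0·β ≈ 1.0000, π⊥ = 1+0·β' ≈ 1.0000 ∈ [0.6, 1.4) ⇒ IN Λ
candidate 3: (m,n)=(1,-1) → π∥ = 1-1·β ≈ -3.2361, π⊥ = 1-1·β' ≈ 1.2361 ∈ [0.6, 1.4) ⇒ IN Λ
candidate 4: (m,n)=(0,-7) → π∥ = 0-7·β ≈ -29.6525, π⊥ = 0-7·β' ≈ 1.6525 ∉ [0.6, 1.4) ⇒ out
candidate 5: (m,n)=(-4,5) → π∥ = -4+5·β ≈ 17.1803, π⊥ = -4+5·β' ≈ -5.1803 ∉ [0.6, 1.4) ⇒ out

1, 2, 3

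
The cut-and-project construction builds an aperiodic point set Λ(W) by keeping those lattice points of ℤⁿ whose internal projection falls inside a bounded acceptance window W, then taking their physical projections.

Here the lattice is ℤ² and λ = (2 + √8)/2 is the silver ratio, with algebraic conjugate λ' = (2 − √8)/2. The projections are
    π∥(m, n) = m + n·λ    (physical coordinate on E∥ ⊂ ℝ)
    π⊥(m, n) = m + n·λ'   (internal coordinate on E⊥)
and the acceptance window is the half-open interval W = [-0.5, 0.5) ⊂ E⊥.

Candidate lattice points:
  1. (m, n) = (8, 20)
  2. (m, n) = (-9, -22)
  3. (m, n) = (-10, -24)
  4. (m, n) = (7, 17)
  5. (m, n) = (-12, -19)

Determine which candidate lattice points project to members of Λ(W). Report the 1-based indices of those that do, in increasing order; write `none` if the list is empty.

Compute λ' = (2−√8)/2 = -0.4142, so π⊥(m,n) = m -0.4142·n.
#1 (8,20): internal coord 8 + (20)·λ' = -0.2843; -0.2843 ∈ [-0.5, 0.5) → IN Λ
#2 (-9,-22): internal coord -9 + (-22)·λ' = +0.1127; +0.1127 ∈ [-0.5, 0.5) → IN Λ
#3 (-10,-24): internal coord -10 + (-24)·λ' = -0.0589; -0.0589 ∈ [-0.5, 0.5) → IN Λ
#4 (7,17): internal coord 7 + (17)·λ' = -0.0416; -0.0416 ∈ [-0.5, 0.5) → IN Λ
#5 (-12,-19): internal coord -12 + (-19)·λ' = -4.1299; -4.1299 ∉ [-0.5, 0.5) → out

1, 2, 3, 4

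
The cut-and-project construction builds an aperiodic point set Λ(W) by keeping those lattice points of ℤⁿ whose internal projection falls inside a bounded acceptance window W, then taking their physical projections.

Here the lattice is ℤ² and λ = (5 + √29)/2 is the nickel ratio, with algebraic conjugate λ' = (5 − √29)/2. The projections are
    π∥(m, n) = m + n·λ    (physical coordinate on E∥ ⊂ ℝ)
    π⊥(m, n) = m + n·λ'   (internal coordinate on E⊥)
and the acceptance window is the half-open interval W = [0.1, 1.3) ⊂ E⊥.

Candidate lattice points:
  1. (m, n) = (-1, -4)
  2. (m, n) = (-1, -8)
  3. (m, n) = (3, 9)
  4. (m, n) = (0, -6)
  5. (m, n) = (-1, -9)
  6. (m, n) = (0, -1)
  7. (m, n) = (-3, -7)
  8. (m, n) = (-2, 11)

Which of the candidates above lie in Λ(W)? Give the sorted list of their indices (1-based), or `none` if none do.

Compute λ' = (5−√29)/2 = -0.192582, so π⊥(m,n) = m -0.192582·n.
[1] lift (-1,-4): star map gives -0.229670; window check 0.1 ≤ -0.229670 < 1.3 is false → out
[2] lift (-1,-8): star map gives 0.540659; window check 0.1 ≤ 0.540659 < 1.3 is true → IN Λ
[3] lift (3,9): star map gives 1.266758; window check 0.1 ≤ 1.266758 < 1.3 is true → IN Λ
[4] lift (0,-6): star map gives 1.155494; window check 0.1 ≤ 1.155494 < 1.3 is true → IN Λ
[5] lift (-1,-9): star map gives 0.733242; window check 0.1 ≤ 0.733242 < 1.3 is true → IN Λ
[6] lift (0,-1): star map gives 0.192582; window check 0.1 ≤ 0.192582 < 1.3 is true → IN Λ
[7] lift (-3,-7): star map gives -1.651923; window check 0.1 ≤ -1.651923 < 1.3 is false → out
[8] lift (-2,11): star map gives -4.118406; window check 0.1 ≤ -4.118406 < 1.3 is false → out

2, 3, 4, 5, 6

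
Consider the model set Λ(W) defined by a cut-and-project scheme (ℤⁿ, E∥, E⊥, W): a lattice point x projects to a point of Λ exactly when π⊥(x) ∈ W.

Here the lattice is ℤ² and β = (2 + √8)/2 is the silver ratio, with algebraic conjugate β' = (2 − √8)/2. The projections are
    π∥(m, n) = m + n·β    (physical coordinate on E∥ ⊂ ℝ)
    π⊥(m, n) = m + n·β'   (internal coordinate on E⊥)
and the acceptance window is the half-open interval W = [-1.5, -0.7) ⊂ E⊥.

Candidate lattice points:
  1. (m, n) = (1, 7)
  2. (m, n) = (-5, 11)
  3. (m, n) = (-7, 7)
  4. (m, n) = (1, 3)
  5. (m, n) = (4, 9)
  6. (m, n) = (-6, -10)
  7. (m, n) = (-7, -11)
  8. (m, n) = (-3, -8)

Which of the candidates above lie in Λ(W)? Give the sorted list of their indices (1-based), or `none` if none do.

none

Compute β' = (2−√8)/2 = -0.4142, so π⊥(m,n) = m -0.4142·n.
#1 (1,7): internal coord 1 + (7)·β' = -1.8995; -1.8995 ∉ [-1.5, -0.7) → out
#2 (-5,11): internal coord -5 + (11)·β' = -9.5563; -9.5563 ∉ [-1.5, -0.7) → out
#3 (-7,7): internal coord -7 + (7)·β' = -9.8995; -9.8995 ∉ [-1.5, -0.7) → out
#4 (1,3): internal coord 1 + (3)·β' = -0.2426; -0.2426 ∉ [-1.5, -0.7) → out
#5 (4,9): internal coord 4 + (9)·β' = +0.2721; +0.2721 ∉ [-1.5, -0.7) → out
#6 (-6,-10): internal coord -6 + (-10)·β' = -1.8579; -1.8579 ∉ [-1.5, -0.7) → out
#7 (-7,-11): internal coord -7 + (-11)·β' = -2.4437; -2.4437 ∉ [-1.5, -0.7) → out
#8 (-3,-8): internal coord -3 + (-8)·β' = +0.3137; +0.3137 ∉ [-1.5, -0.7) → out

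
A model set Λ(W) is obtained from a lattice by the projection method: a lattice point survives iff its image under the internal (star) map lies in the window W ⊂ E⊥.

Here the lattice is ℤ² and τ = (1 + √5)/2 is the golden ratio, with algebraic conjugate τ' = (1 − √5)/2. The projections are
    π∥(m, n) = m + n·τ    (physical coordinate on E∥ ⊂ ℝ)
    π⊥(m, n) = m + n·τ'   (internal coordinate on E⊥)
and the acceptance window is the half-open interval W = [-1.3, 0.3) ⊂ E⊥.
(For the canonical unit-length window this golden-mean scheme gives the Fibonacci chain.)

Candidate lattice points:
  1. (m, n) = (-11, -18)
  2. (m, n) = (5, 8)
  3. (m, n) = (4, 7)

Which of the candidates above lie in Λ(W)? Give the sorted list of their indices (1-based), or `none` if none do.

τ' = (1−√5)/2 ≈ -0.618034.
#1 (-11,-18): internal coord -11 + (-18)·τ' = +0.124612; +0.124612 ∈ [-1.3, 0.3) → IN Λ
#2 (5,8): internal coord 5 + (8)·τ' = +0.055728; +0.055728 ∈ [-1.3, 0.3) → IN Λ
#3 (4,7): internal coord 4 + (7)·τ' = -0.326238; -0.326238 ∈ [-1.3, 0.3) → IN Λ

1, 2, 3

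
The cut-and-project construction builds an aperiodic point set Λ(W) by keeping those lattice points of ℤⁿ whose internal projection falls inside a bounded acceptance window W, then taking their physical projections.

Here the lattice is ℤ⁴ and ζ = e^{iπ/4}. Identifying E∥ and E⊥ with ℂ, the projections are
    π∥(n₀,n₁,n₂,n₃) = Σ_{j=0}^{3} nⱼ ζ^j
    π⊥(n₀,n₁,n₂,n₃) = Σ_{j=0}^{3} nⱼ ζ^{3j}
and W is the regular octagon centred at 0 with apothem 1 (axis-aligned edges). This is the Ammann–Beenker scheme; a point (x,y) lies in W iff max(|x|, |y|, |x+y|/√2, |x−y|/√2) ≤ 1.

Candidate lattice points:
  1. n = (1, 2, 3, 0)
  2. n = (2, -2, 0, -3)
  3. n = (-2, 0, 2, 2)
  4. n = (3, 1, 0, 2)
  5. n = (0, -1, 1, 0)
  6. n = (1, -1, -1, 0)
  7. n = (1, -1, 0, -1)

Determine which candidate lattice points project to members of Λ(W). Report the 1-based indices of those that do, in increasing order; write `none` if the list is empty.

3

Internal map: ζ^{3j} for j=0..3 gives (1,0), (−√2/2,√2/2), (0,−1), (√2/2,√2/2).
candidate 1: n = (1, 2, 3, 0) → π⊥ ≈ (-0.414214, -1.585786); max(|x|,|y|,|x±y|/√2) = 1.585786 > 1 ⇒ ∉ W
candidate 2: n = (2, -2, 0, -3) → π⊥ ≈ (+1.292893, -3.535534); max(|x|,|y|,|x±y|/√2) = 3.535534 > 1 ⇒ ∉ W
candidate 3: n = (-2, 0, 2, 2) → π⊥ ≈ (-0.585786, -0.585786); max(|x|,|y|,|x±y|/√2) = 0.828427 ≤ 1 ⇒ ∈ W
candidate 4: n = (3, 1, 0, 2) → π⊥ ≈ (+3.707107, +2.121320); max(|x|,|y|,|x±y|/√2) = 4.121320 > 1 ⇒ ∉ W
candidate 5: n = (0, -1, 1, 0) → π⊥ ≈ (+0.707107, -1.707107); max(|x|,|y|,|x±y|/√2) = 1.707107 > 1 ⇒ ∉ W
candidate 6: n = (1, -1, -1, 0) → π⊥ ≈ (+1.707107, +0.292893); max(|x|,|y|,|x±y|/√2) = 1.707107 > 1 ⇒ ∉ W
candidate 7: n = (1, -1, 0, -1) → π⊥ ≈ (+1.000000, -1.414214); max(|x|,|y|,|x±y|/√2) = 1.707107 > 1 ⇒ ∉ W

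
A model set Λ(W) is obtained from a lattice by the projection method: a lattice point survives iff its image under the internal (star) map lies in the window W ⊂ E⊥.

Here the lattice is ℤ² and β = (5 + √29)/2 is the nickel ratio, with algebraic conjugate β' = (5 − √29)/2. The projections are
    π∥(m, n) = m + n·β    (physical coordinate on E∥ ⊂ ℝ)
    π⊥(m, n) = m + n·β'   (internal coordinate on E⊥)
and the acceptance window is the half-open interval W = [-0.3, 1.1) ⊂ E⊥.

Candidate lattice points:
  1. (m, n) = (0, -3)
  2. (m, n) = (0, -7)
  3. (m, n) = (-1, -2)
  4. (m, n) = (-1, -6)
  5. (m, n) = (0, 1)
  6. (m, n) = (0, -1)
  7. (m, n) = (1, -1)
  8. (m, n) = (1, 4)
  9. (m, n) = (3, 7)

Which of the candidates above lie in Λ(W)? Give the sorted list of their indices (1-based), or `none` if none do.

1, 4, 5, 6, 8

β' = (5−√29)/2 ≈ -0.19258.
candidate 1: (m,n)=(0,-3) → π∥ = 0-3·β ≈ -15.57775, π⊥ = 0-3·β' ≈ 0.57775 ∈ [-0.3, 1.1) ⇒ IN Λ
candidate 2: (m,n)=(0,-7) → π∥ = 0-7·β ≈ -36.34808, π⊥ = 0-7·β' ≈ 1.34808 ∉ [-0.3, 1.1) ⇒ out
candidate 3: (m,n)=(-1,-2) → π∥ = -1-2·β ≈ -11.38516, π⊥ = -1-2·β' ≈ -0.61484 ∉ [-0.3, 1.1) ⇒ out
candidate 4: (m,n)=(-1,-6) → π∥ = -1-6·β ≈ -32.15549, π⊥ = -1-6·β' ≈ 0.15549 ∈ [-0.3, 1.1) ⇒ IN Λ
candidate 5: (m,n)=(0,1) → π∥ = 0+1·β ≈ 5.19258, π⊥ = 0+1·β' ≈ -0.19258 ∈ [-0.3, 1.1) ⇒ IN Λ
candidate 6: (m,n)=(0,-1) → π∥ = 0-1·β ≈ -5.19258, π⊥ = 0-1·β' ≈ 0.19258 ∈ [-0.3, 1.1) ⇒ IN Λ
candidate 7: (m,n)=(1,-1) → π∥ = 1-1·β ≈ -4.19258, π⊥ = 1-1·β' ≈ 1.19258 ∉ [-0.3, 1.1) ⇒ out
candidate 8: (m,n)=(1,4) → π∥ = 1+4·β ≈ 21.77033, π⊥ = 1+4·β' ≈ 0.22967 ∈ [-0.3, 1.1) ⇒ IN Λ
candidate 9: (m,n)=(3,7) → π∥ = 3+7·β ≈ 39.34808, π⊥ = 3+7·β' ≈ 1.65192 ∉ [-0.3, 1.1) ⇒ out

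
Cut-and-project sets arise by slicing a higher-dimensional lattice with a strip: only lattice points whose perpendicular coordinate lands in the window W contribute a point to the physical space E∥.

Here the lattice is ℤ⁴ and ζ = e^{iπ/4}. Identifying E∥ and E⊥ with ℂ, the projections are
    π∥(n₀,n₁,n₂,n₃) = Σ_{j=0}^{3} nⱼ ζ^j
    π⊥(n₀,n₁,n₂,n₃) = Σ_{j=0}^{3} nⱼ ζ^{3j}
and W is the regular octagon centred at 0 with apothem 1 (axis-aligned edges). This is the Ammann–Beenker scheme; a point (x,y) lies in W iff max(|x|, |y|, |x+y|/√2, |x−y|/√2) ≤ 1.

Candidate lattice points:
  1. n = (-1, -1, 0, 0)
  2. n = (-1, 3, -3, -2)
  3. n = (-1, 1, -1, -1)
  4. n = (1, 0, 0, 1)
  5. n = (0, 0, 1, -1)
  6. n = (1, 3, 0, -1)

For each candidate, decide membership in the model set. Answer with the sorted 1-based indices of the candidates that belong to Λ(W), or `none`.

1

π⊥(n) = n₀ + n₁ζ³ + n₂ζ⁶ + n₃ζ⁹ where ζ = e^{iπ/4}.
#1 (-1, -1, 0, 0): internal (-0.29289, -0.70711); octagon support 0.70711 vs apothem 1 → ∈ W
#2 (-1, 3, -3, -2): internal (-4.53553, 3.70711); octagon support 5.82843 vs apothem 1 → ∉ W
#3 (-1, 1, -1, -1): internal (-2.41421, 1.00000); octagon support 2.41421 vs apothem 1 → ∉ W
#4 (1, 0, 0, 1): internal (1.70711, 0.70711); octagon support 1.70711 vs apothem 1 → ∉ W
#5 (0, 0, 1, -1): internal (-0.70711, -1.70711); octagon support 1.70711 vs apothem 1 → ∉ W
#6 (1, 3, 0, -1): internal (-1.82843, 1.41421); octagon support 2.29289 vs apothem 1 → ∉ W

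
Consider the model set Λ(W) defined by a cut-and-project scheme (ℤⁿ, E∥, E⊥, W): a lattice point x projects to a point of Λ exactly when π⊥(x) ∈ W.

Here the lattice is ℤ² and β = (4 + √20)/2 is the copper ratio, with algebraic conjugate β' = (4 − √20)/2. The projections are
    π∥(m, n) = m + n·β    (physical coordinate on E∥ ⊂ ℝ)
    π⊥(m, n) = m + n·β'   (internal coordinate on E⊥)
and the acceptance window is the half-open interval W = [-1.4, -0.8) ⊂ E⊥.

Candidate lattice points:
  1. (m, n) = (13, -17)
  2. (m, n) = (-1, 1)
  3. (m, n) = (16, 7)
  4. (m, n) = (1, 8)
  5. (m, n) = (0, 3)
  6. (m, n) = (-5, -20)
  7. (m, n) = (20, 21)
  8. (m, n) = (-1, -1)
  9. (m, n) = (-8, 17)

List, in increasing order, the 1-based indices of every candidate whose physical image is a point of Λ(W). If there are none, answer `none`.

Compute β' = (4−√20)/2 = -0.2361, so π⊥(m,n) = m -0.2361·n.
#1 (13,-17): internal coord 13 + (-17)·β' = +17.0132; +17.0132 ∉ [-1.4, -0.8) → out
#2 (-1,1): internal coord -1 + (1)·β' = -1.2361; -1.2361 ∈ [-1.4, -0.8) → IN Λ
#3 (16,7): internal coord 16 + (7)·β' = +14.3475; +14.3475 ∉ [-1.4, -0.8) → out
#4 (1,8): internal coord 1 + (8)·β' = -0.8885; -0.8885 ∈ [-1.4, -0.8) → IN Λ
#5 (0,3): internal coord 0 + (3)·β' = -0.7082; -0.7082 ∉ [-1.4, -0.8) → out
#6 (-5,-20): internal coord -5 + (-20)·β' = -0.2786; -0.2786 ∉ [-1.4, -0.8) → out
#7 (20,21): internal coord 20 + (21)·β' = +15.0426; +15.0426 ∉ [-1.4, -0.8) → out
#8 (-1,-1): internal coord -1 + (-1)·β' = -0.7639; -0.7639 ∉ [-1.4, -0.8) → out
#9 (-8,17): internal coord -8 + (17)·β' = -12.0132; -12.0132 ∉ [-1.4, -0.8) → out

2, 4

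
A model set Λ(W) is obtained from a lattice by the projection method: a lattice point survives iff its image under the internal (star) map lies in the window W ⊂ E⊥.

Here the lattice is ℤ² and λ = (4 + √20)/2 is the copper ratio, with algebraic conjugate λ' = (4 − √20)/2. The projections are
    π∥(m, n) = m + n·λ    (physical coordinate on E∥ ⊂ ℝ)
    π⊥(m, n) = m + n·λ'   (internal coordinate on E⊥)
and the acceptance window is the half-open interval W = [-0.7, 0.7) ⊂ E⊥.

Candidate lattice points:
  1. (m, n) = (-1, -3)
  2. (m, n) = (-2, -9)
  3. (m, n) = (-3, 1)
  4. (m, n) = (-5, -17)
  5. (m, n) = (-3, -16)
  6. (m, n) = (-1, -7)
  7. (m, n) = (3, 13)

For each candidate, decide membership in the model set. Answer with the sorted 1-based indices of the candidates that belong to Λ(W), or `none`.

1, 2, 6, 7

λ' = (4−√20)/2 ≈ -0.23607.
#1 (-1,-3): internal coord -1 + (-3)·λ' = -0.29180; -0.29180 ∈ [-0.7, 0.7) → IN Λ
#2 (-2,-9): internal coord -2 + (-9)·λ' = +0.12461; +0.12461 ∈ [-0.7, 0.7) → IN Λ
#3 (-3,1): internal coord -3 + (1)·λ' = -3.23607; -3.23607 ∉ [-0.7, 0.7) → out
#4 (-5,-17): internal coord -5 + (-17)·λ' = -0.98684; -0.98684 ∉ [-0.7, 0.7) → out
#5 (-3,-16): internal coord -3 + (-16)·λ' = +0.77709; +0.77709 ∉ [-0.7, 0.7) → out
#6 (-1,-7): internal coord -1 + (-7)·λ' = +0.65248; +0.65248 ∈ [-0.7, 0.7) → IN Λ
#7 (3,13): internal coord 3 + (13)·λ' = -0.06888; -0.06888 ∈ [-0.7, 0.7) → IN Λ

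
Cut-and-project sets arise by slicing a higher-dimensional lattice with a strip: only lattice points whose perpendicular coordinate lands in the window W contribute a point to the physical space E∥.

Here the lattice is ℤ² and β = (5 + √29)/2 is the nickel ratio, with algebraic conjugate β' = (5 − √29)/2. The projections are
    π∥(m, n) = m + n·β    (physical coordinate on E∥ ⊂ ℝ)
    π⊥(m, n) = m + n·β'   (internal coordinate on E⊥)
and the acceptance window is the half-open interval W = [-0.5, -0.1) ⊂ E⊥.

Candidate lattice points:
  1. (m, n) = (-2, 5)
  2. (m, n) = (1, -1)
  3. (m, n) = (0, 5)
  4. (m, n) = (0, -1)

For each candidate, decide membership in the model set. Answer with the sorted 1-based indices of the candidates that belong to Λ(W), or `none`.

none

β' = (5−√29)/2 ≈ -0.19258.
candidate 1: (m,n)=(-2,5) → π∥ = -2+5·β ≈ 23.96291, π⊥ = -2+5·β' ≈ -2.96291 ∉ [-0.5, -0.1) ⇒ out
candidate 2: (m,n)=(1,-1) → π∥ = 1-1·β ≈ -4.19258, π⊥ = 1-1·β' ≈ 1.19258 ∉ [-0.5, -0.1) ⇒ out
candidate 3: (m,n)=(0,5) → π∥ = 0+5·β ≈ 25.96291, π⊥ = 0+5·β' ≈ -0.96291 ∉ [-0.5, -0.1) ⇒ out
candidate 4: (m,n)=(0,-1) → π∥ = 0-1·β ≈ -5.19258, π⊥ = 0-1·β' ≈ 0.19258 ∉ [-0.5, -0.1) ⇒ out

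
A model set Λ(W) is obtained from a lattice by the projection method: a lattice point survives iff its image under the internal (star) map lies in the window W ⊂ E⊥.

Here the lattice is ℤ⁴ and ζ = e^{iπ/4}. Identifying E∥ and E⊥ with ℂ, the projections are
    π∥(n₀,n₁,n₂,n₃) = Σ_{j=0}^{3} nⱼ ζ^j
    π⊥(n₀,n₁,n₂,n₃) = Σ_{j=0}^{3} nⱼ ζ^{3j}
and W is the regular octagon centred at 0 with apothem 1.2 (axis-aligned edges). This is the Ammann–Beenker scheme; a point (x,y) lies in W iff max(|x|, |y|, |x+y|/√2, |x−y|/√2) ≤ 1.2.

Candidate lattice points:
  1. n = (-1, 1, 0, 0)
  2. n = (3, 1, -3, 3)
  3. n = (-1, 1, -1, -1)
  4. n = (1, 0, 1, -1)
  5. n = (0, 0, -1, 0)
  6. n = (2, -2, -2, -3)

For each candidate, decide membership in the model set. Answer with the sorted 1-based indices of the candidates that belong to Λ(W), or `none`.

With ζ = e^{iπ/4} the internal vectors are ζ^0,ζ^3,ζ^6,ζ^9.
candidate 1: n = (-1, 1, 0, 0) → π⊥ ≈ (-1.7071, +0.7071); max(|x|,|y|,|x±y|/√2) = 1.7071 > 1.2 ⇒ ∉ W
candidate 2: n = (3, 1, -3, 3) → π⊥ ≈ (+4.4142, +5.8284); max(|x|,|y|,|x±y|/√2) = 7.2426 > 1.2 ⇒ ∉ W
candidate 3: n = (-1, 1, -1, -1) → π⊥ ≈ (-2.4142, +1.0000); max(|x|,|y|,|x±y|/√2) = 2.4142 > 1.2 ⇒ ∉ W
candidate 4: n = (1, 0, 1, -1) → π⊥ ≈ (+0.2929, -1.7071); max(|x|,|y|,|x±y|/√2) = 1.7071 > 1.2 ⇒ ∉ W
candidate 5: n = (0, 0, -1, 0) → π⊥ ≈ (+0.0000, +1.0000); max(|x|,|y|,|x±y|/√2) = 1.0000 ≤ 1.2 ⇒ ∈ W
candidate 6: n = (2, -2, -2, -3) → π⊥ ≈ (+1.2929, -1.5355); max(|x|,|y|,|x±y|/√2) = 2.0000 > 1.2 ⇒ ∉ W

5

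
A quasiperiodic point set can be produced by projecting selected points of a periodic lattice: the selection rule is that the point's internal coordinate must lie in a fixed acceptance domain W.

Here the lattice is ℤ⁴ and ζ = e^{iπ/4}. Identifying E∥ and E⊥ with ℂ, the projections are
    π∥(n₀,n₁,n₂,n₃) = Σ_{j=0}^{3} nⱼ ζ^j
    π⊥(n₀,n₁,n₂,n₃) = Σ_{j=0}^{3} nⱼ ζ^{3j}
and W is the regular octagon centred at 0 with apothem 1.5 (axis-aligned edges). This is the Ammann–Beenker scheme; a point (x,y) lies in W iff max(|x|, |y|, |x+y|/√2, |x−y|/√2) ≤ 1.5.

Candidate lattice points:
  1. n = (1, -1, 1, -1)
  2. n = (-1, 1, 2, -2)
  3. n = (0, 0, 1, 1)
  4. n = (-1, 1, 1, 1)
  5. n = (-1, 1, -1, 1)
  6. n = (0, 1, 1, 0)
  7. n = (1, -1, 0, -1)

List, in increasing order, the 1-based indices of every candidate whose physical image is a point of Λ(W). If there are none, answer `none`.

3, 4, 6

With ζ = e^{iπ/4} the internal vectors are ζ^0,ζ^3,ζ^6,ζ^9.
#1 (1, -1, 1, -1): internal (1.00000, -2.41421); octagon support 2.41421 vs apothem 1.5 → ∉ W
#2 (-1, 1, 2, -2): internal (-3.12132, -2.70711); octagon support 4.12132 vs apothem 1.5 → ∉ W
#3 (0, 0, 1, 1): internal (0.70711, -0.29289); octagon support 0.70711 vs apothem 1.5 → ∈ W
#4 (-1, 1, 1, 1): internal (-1.00000, 0.41421); octagon support 1.00000 vs apothem 1.5 → ∈ W
#5 (-1, 1, -1, 1): internal (-1.00000, 2.41421); octagon support 2.41421 vs apothem 1.5 → ∉ W
#6 (0, 1, 1, 0): internal (-0.70711, -0.29289); octagon support 0.70711 vs apothem 1.5 → ∈ W
#7 (1, -1, 0, -1): internal (1.00000, -1.41421); octagon support 1.70711 vs apothem 1.5 → ∉ W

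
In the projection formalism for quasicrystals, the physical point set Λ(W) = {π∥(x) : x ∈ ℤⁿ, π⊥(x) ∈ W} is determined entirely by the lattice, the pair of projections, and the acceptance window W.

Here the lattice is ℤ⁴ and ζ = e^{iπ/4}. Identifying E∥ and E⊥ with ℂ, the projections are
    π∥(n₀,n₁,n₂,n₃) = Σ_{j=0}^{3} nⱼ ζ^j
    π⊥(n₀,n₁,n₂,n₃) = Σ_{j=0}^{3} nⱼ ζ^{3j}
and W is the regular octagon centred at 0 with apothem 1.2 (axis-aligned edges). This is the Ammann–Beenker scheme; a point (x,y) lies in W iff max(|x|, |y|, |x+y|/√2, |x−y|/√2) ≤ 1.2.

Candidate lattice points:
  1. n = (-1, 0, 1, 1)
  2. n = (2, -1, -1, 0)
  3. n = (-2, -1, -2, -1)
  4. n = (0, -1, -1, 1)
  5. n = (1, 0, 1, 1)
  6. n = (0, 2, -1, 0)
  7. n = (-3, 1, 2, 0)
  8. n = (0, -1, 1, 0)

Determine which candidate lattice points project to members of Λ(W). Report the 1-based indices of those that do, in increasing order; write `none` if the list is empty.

π⊥(n) = n₀ + n₁ζ³ + n₂ζ⁶ + n₃ζ⁹ where ζ = e^{iπ/4}.
#1 (-1, 0, 1, 1): internal (-0.292893, -0.292893); octagon support 0.414214 vs apothem 1.2 → ∈ W
#2 (2, -1, -1, 0): internal (2.707107, 0.292893); octagon support 2.707107 vs apothem 1.2 → ∉ W
#3 (-2, -1, -2, -1): internal (-2.000000, 0.585786); octagon support 2.000000 vs apothem 1.2 → ∉ W
#4 (0, -1, -1, 1): internal (1.414214, 1.000000); octagon support 1.707107 vs apothem 1.2 → ∉ W
#5 (1, 0, 1, 1): internal (1.707107, -0.292893); octagon support 1.707107 vs apothem 1.2 → ∉ W
#6 (0, 2, -1, 0): internal (-1.414214, 2.414214); octagon support 2.707107 vs apothem 1.2 → ∉ W
#7 (-3, 1, 2, 0): internal (-3.707107, -1.292893); octagon support 3.707107 vs apothem 1.2 → ∉ W
#8 (0, -1, 1, 0): internal (0.707107, -1.707107); octagon support 1.707107 vs apothem 1.2 → ∉ W

1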